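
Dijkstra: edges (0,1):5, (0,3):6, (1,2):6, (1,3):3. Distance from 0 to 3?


Dijkstra from 0:
Distances: {0: 0, 1: 5, 2: 11, 3: 6}
Shortest distance to 3 = 6, path = [0, 3]


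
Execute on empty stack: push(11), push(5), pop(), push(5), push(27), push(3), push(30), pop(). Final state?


push(11) -> [11]
push(5) -> [11, 5]
pop() returns 5 -> [11]
push(5) -> [11, 5]
push(27) -> [11, 5, 27]
push(3) -> [11, 5, 27, 3]
push(30) -> [11, 5, 27, 3, 30]
pop() returns 30 -> [11, 5, 27, 3]
Final stack (bottom to top): [11, 5, 27, 3]


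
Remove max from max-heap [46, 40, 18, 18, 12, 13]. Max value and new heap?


Max = 46
Replace root with last, heapify down
Resulting heap: [40, 18, 18, 13, 12]


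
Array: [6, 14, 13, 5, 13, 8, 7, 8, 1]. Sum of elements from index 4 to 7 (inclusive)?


Prefix sums: [0, 6, 20, 33, 38, 51, 59, 66, 74, 75]
Sum[4..7] = prefix[8] - prefix[4] = 74 - 38 = 36


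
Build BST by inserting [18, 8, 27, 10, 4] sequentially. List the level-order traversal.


Root = 18; build tree by BST insertion.
Level-Order traversal: [18, 8, 27, 4, 10]


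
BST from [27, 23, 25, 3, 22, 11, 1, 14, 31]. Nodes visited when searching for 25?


BST root = 27
Search for 25: compare at each node
Path: [27, 23, 25]


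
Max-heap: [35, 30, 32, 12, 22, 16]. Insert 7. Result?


Append 7: [35, 30, 32, 12, 22, 16, 7]
Bubble up: no swaps needed
Result: [35, 30, 32, 12, 22, 16, 7]


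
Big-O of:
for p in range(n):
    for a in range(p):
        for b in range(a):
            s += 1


Per nesting level: O(n) * O(n) [triangular over p] * O(n) [triangular over a] = O(n^3)
Complexity: O(n^3)


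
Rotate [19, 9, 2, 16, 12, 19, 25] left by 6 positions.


Left rotate by 6: [25, 19, 9, 2, 16, 12, 19]


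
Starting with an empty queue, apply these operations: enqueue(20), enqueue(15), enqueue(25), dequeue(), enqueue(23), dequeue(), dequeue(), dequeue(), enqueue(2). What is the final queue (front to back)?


enqueue(20) -> [20]
enqueue(15) -> [20, 15]
enqueue(25) -> [20, 15, 25]
dequeue() returns 20 -> [15, 25]
enqueue(23) -> [15, 25, 23]
dequeue() returns 15 -> [25, 23]
dequeue() returns 25 -> [23]
dequeue() returns 23 -> []
enqueue(2) -> [2]
Final queue (front to back): [2]


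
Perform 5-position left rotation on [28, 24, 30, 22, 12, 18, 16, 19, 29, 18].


Left rotate by 5: [18, 16, 19, 29, 18, 28, 24, 30, 22, 12]


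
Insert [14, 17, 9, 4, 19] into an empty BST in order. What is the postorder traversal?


Root = 14; build tree by BST insertion.
Postorder traversal: [4, 9, 19, 17, 14]


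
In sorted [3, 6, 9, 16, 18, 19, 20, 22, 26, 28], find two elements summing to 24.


Two pointers: lo=0, hi=9
Found pair: (6, 18) summing to 24


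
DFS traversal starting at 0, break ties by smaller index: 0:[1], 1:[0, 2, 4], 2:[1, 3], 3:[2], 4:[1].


DFS stack-based: start with [0]
Visit order: [0, 1, 2, 3, 4]


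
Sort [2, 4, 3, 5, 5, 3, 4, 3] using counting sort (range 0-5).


Count array: [0, 0, 1, 3, 2, 2]
Reconstruct: [2, 3, 3, 3, 4, 4, 5, 5]


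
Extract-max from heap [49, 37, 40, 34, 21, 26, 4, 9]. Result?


Max = 49
Replace root with last, heapify down
Resulting heap: [40, 37, 26, 34, 21, 9, 4]


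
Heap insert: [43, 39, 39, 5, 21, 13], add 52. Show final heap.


Append 52: [43, 39, 39, 5, 21, 13, 52]
Bubble up: swap idx 6(52) with idx 2(39); swap idx 2(52) with idx 0(43)
Result: [52, 39, 43, 5, 21, 13, 39]


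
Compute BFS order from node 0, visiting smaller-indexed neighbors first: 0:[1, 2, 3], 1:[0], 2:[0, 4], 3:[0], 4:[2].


BFS queue: start with [0]
Visit order: [0, 1, 2, 3, 4]


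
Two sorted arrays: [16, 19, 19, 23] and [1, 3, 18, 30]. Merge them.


Compare heads, take smaller each step.
Merged: [1, 3, 16, 18, 19, 19, 23, 30]


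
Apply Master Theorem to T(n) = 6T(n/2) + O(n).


a=6, b=2, c=1. log_2(6)=2.585 > c=1. Case 1: O(n^log_b(a)) = O(n^2.585)
Complexity: O(n^2.585)


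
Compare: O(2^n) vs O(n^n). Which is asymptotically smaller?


exponential grows slower than n^n
O(2^n) is asymptotically smaller; O(n^n) grows faster


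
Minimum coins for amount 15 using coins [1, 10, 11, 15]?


dp[0]=0; dp[i]=1+min(dp[i-c] for c in coins)
...dp[10]=1, dp[11]=1, dp[12]=2, dp[13]=3, dp[14]=4, dp[15]=1
Minimum coins for 15 = 1


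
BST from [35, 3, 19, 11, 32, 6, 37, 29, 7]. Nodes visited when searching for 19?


BST root = 35
Search for 19: compare at each node
Path: [35, 3, 19]


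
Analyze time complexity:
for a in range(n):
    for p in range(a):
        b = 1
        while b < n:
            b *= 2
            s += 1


Per nesting level: O(n) * O(n) [triangular over a] * O(log n) = O(n^2 log n)
Complexity: O(n^2 log n)


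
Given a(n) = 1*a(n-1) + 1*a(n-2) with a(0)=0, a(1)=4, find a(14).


Build bottom-up:
...a(12)=576, a(13)=932, a(14)=1*932+1*576=1508


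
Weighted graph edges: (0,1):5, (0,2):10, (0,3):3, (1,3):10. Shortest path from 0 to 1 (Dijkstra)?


Dijkstra from 0:
Distances: {0: 0, 1: 5, 2: 10, 3: 3}
Shortest distance to 1 = 5, path = [0, 1]


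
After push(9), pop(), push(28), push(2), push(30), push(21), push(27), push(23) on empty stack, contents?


push(9) -> [9]
pop() returns 9 -> []
push(28) -> [28]
push(2) -> [28, 2]
push(30) -> [28, 2, 30]
push(21) -> [28, 2, 30, 21]
push(27) -> [28, 2, 30, 21, 27]
push(23) -> [28, 2, 30, 21, 27, 23]
Final stack (bottom to top): [28, 2, 30, 21, 27, 23]


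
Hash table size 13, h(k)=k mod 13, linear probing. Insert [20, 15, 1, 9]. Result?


Insertions: 20->slot 7; 15->slot 2; 1->slot 1; 9->slot 9
Table: [None, 1, 15, None, None, None, None, 20, None, 9, None, None, None]


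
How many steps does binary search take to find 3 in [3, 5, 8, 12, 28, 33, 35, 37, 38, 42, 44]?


Search for 3:
[0,10] mid=5 arr[5]=33
[0,4] mid=2 arr[2]=8
[0,1] mid=0 arr[0]=3
Total: 3 comparisons


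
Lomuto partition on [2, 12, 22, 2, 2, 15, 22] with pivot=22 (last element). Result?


Elements <= 22 go left of pivot.
Result: [2, 12, 22, 2, 2, 15, 22], pivot at index 6


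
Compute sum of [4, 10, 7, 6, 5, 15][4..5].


Prefix sums: [0, 4, 14, 21, 27, 32, 47]
Sum[4..5] = prefix[6] - prefix[4] = 47 - 27 = 20


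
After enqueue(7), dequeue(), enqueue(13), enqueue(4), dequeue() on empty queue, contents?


enqueue(7) -> [7]
dequeue() returns 7 -> []
enqueue(13) -> [13]
enqueue(4) -> [13, 4]
dequeue() returns 13 -> [4]
Final queue (front to back): [4]


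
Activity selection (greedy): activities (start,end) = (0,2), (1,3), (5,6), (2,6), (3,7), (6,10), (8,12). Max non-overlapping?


Greedy: pick earliest-ending, then skip overlaps.
Selected (3 activities): [(0, 2), (5, 6), (6, 10)]


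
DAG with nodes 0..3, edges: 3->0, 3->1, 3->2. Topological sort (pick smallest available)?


Kahn's algorithm, process smallest node first
Order: [3, 0, 1, 2]


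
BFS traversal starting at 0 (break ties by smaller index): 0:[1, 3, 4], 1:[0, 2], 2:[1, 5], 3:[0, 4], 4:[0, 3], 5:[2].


BFS queue: start with [0]
Visit order: [0, 1, 3, 4, 2, 5]


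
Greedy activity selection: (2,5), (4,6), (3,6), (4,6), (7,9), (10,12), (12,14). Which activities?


Greedy: pick earliest-ending, then skip overlaps.
Selected (4 activities): [(2, 5), (7, 9), (10, 12), (12, 14)]


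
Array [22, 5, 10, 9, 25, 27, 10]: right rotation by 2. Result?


Right rotate by 2: [27, 10, 22, 5, 10, 9, 25]


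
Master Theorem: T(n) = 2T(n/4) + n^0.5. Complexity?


a=2, b=4, c=0.5. log_4(2)=0.5 = c=0.5. Case 2: O(n^c log n) = O(sqrt(n) log n)
Complexity: O(sqrt(n) log n)


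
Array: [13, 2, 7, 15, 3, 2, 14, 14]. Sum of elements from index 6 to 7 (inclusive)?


Prefix sums: [0, 13, 15, 22, 37, 40, 42, 56, 70]
Sum[6..7] = prefix[8] - prefix[6] = 70 - 42 = 28


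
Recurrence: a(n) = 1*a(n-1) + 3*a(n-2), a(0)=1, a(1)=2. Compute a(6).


Build bottom-up:
...a(4)=26, a(5)=59, a(6)=1*59+3*26=137


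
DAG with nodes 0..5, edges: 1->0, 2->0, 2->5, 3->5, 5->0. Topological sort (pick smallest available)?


Kahn's algorithm, process smallest node first
Order: [1, 2, 3, 4, 5, 0]


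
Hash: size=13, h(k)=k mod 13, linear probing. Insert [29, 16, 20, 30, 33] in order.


Insertions: 29->slot 3; 16->slot 4; 20->slot 7; 30->slot 5; 33->slot 8
Table: [None, None, None, 29, 16, 30, None, 20, 33, None, None, None, None]


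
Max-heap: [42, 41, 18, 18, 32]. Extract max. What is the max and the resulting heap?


Max = 42
Replace root with last, heapify down
Resulting heap: [41, 32, 18, 18]


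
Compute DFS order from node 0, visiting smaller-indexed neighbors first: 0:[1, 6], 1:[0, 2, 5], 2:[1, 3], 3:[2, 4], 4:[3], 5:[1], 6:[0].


DFS stack-based: start with [0]
Visit order: [0, 1, 2, 3, 4, 5, 6]


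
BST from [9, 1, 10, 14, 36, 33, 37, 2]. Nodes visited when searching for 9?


BST root = 9
Search for 9: compare at each node
Path: [9]


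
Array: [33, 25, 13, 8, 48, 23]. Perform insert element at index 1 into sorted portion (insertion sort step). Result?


After one pass: [25, 33, 13, 8, 48, 23]


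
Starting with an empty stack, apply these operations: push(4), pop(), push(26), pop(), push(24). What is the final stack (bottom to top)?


push(4) -> [4]
pop() returns 4 -> []
push(26) -> [26]
pop() returns 26 -> []
push(24) -> [24]
Final stack (bottom to top): [24]


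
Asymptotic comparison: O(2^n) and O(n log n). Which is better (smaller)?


linearithmic grows slower than exponential
O(n log n) is asymptotically smaller; O(2^n) grows faster


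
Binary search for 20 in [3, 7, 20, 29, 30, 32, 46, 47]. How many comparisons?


Search for 20:
[0,7] mid=3 arr[3]=29
[0,2] mid=1 arr[1]=7
[2,2] mid=2 arr[2]=20
Total: 3 comparisons


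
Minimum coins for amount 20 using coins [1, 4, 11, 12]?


dp[0]=0; dp[i]=1+min(dp[i-c] for c in coins)
...dp[15]=2, dp[16]=2, dp[17]=3, dp[18]=4, dp[19]=3, dp[20]=3
Minimum coins for 20 = 3


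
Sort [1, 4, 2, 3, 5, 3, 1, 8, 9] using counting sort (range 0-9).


Count array: [0, 2, 1, 2, 1, 1, 0, 0, 1, 1]
Reconstruct: [1, 1, 2, 3, 3, 4, 5, 8, 9]


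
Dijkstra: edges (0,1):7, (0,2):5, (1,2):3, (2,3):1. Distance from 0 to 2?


Dijkstra from 0:
Distances: {0: 0, 1: 7, 2: 5, 3: 6}
Shortest distance to 2 = 5, path = [0, 2]


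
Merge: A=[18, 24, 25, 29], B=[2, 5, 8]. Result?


Compare heads, take smaller each step.
Merged: [2, 5, 8, 18, 24, 25, 29]


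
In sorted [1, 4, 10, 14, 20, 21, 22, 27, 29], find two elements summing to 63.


Two pointers: lo=0, hi=8
No pair sums to 63


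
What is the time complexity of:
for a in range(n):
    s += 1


Per nesting level: O(n) = O(n)
Complexity: O(n)


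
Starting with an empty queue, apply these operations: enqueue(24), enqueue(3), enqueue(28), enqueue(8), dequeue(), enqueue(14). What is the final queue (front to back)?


enqueue(24) -> [24]
enqueue(3) -> [24, 3]
enqueue(28) -> [24, 3, 28]
enqueue(8) -> [24, 3, 28, 8]
dequeue() returns 24 -> [3, 28, 8]
enqueue(14) -> [3, 28, 8, 14]
Final queue (front to back): [3, 28, 8, 14]


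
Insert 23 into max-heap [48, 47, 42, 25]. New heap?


Append 23: [48, 47, 42, 25, 23]
Bubble up: no swaps needed
Result: [48, 47, 42, 25, 23]


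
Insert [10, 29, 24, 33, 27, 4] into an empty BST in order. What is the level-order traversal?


Root = 10; build tree by BST insertion.
Level-Order traversal: [10, 4, 29, 24, 33, 27]


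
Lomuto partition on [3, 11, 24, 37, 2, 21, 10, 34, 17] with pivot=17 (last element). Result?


Elements <= 17 go left of pivot.
Result: [3, 11, 2, 10, 17, 21, 37, 34, 24], pivot at index 4


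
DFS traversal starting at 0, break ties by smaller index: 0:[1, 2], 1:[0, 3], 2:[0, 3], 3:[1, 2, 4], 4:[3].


DFS stack-based: start with [0]
Visit order: [0, 1, 3, 2, 4]


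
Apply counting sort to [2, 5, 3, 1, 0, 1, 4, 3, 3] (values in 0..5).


Count array: [1, 2, 1, 3, 1, 1]
Reconstruct: [0, 1, 1, 2, 3, 3, 3, 4, 5]


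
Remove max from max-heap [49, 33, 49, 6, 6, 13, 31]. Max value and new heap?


Max = 49
Replace root with last, heapify down
Resulting heap: [49, 33, 31, 6, 6, 13]


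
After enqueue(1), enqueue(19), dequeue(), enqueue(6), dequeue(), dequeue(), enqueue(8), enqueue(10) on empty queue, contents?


enqueue(1) -> [1]
enqueue(19) -> [1, 19]
dequeue() returns 1 -> [19]
enqueue(6) -> [19, 6]
dequeue() returns 19 -> [6]
dequeue() returns 6 -> []
enqueue(8) -> [8]
enqueue(10) -> [8, 10]
Final queue (front to back): [8, 10]


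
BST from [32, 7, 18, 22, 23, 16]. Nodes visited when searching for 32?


BST root = 32
Search for 32: compare at each node
Path: [32]


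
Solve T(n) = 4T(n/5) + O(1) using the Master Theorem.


a=4, b=5, c=0. log_5(4)=0.861 > c=0. Case 1: O(n^log_b(a)) = O(n^0.861)
Complexity: O(n^0.861)


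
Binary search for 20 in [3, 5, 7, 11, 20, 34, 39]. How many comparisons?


Search for 20:
[0,6] mid=3 arr[3]=11
[4,6] mid=5 arr[5]=34
[4,4] mid=4 arr[4]=20
Total: 3 comparisons


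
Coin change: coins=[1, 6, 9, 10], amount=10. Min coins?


dp[0]=0; dp[i]=1+min(dp[i-c] for c in coins)
...dp[5]=5, dp[6]=1, dp[7]=2, dp[8]=3, dp[9]=1, dp[10]=1
Minimum coins for 10 = 1


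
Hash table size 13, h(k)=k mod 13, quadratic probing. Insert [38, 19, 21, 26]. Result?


Insertions: 38->slot 12; 19->slot 6; 21->slot 8; 26->slot 0
Table: [26, None, None, None, None, None, 19, None, 21, None, None, None, 38]


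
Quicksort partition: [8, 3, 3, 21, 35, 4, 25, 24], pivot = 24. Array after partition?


Elements <= 24 go left of pivot.
Result: [8, 3, 3, 21, 4, 24, 25, 35], pivot at index 5


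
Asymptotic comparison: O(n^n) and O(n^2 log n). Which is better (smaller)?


n^2 log n grows slower than n^n
O(n^2 log n) is asymptotically smaller; O(n^n) grows faster


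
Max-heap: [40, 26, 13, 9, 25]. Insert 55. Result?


Append 55: [40, 26, 13, 9, 25, 55]
Bubble up: swap idx 5(55) with idx 2(13); swap idx 2(55) with idx 0(40)
Result: [55, 26, 40, 9, 25, 13]


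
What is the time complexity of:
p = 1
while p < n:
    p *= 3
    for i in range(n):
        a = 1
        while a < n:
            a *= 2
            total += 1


Per nesting level: O(log n) * O(n) * O(log n) = O(n (log n)^2)
Complexity: O(n (log n)^2)


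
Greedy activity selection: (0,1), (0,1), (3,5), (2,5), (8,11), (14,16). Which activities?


Greedy: pick earliest-ending, then skip overlaps.
Selected (4 activities): [(0, 1), (3, 5), (8, 11), (14, 16)]


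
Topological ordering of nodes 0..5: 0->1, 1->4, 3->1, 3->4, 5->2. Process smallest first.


Kahn's algorithm, process smallest node first
Order: [0, 3, 1, 4, 5, 2]


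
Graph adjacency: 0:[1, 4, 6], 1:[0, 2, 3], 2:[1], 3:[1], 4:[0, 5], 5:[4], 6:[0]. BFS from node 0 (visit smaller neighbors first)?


BFS queue: start with [0]
Visit order: [0, 1, 4, 6, 2, 3, 5]


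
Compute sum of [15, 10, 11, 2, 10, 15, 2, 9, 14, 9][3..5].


Prefix sums: [0, 15, 25, 36, 38, 48, 63, 65, 74, 88, 97]
Sum[3..5] = prefix[6] - prefix[3] = 63 - 36 = 27


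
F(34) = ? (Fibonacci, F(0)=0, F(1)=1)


F(n)=F(n-1)+F(n-2)
...F(32)=2178309, F(33)=3524578, F(34)=5702887


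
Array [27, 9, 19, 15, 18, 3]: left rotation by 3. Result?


Left rotate by 3: [15, 18, 3, 27, 9, 19]


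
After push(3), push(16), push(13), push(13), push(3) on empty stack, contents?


push(3) -> [3]
push(16) -> [3, 16]
push(13) -> [3, 16, 13]
push(13) -> [3, 16, 13, 13]
push(3) -> [3, 16, 13, 13, 3]
Final stack (bottom to top): [3, 16, 13, 13, 3]


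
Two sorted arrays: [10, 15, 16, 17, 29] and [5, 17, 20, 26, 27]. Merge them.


Compare heads, take smaller each step.
Merged: [5, 10, 15, 16, 17, 17, 20, 26, 27, 29]


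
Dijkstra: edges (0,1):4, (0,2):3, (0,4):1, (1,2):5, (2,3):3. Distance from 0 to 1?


Dijkstra from 0:
Distances: {0: 0, 1: 4, 2: 3, 3: 6, 4: 1}
Shortest distance to 1 = 4, path = [0, 1]


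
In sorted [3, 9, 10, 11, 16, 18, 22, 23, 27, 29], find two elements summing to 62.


Two pointers: lo=0, hi=9
No pair sums to 62


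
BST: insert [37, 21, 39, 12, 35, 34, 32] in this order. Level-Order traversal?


Root = 37; build tree by BST insertion.
Level-Order traversal: [37, 21, 39, 12, 35, 34, 32]


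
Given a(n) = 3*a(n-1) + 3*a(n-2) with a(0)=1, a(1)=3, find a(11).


Build bottom-up:
...a(9)=133893, a(10)=507627, a(11)=3*507627+3*133893=1924560


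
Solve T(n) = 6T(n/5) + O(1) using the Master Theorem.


a=6, b=5, c=0. log_5(6)=1.113 > c=0. Case 1: O(n^log_b(a)) = O(n^1.113)
Complexity: O(n^1.113)


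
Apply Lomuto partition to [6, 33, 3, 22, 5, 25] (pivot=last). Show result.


Elements <= 25 go left of pivot.
Result: [6, 3, 22, 5, 25, 33], pivot at index 4


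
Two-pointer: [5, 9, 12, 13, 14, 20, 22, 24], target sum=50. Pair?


Two pointers: lo=0, hi=7
No pair sums to 50


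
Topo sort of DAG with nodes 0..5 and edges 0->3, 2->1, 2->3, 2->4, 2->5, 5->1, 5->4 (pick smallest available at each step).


Kahn's algorithm, process smallest node first
Order: [0, 2, 3, 5, 1, 4]


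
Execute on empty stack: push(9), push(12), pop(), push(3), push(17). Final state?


push(9) -> [9]
push(12) -> [9, 12]
pop() returns 12 -> [9]
push(3) -> [9, 3]
push(17) -> [9, 3, 17]
Final stack (bottom to top): [9, 3, 17]


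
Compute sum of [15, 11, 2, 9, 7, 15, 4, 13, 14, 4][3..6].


Prefix sums: [0, 15, 26, 28, 37, 44, 59, 63, 76, 90, 94]
Sum[3..6] = prefix[7] - prefix[3] = 63 - 28 = 35


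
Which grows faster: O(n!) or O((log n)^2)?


polylogarithmic grows slower than factorial
O((log n)^2) is asymptotically smaller; O(n!) grows faster


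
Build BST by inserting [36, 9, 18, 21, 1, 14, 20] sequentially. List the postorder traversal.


Root = 36; build tree by BST insertion.
Postorder traversal: [1, 14, 20, 21, 18, 9, 36]


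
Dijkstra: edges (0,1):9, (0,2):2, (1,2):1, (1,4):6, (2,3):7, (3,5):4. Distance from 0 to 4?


Dijkstra from 0:
Distances: {0: 0, 1: 3, 2: 2, 3: 9, 4: 9, 5: 13}
Shortest distance to 4 = 9, path = [0, 2, 1, 4]


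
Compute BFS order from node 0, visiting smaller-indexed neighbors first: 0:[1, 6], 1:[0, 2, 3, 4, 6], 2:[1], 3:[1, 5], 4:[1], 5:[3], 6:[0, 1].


BFS queue: start with [0]
Visit order: [0, 1, 6, 2, 3, 4, 5]


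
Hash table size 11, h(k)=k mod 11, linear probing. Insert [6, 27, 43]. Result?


Insertions: 6->slot 6; 27->slot 5; 43->slot 10
Table: [None, None, None, None, None, 27, 6, None, None, None, 43]


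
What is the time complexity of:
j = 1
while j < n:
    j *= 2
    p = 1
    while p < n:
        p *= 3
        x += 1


Per nesting level: O(log n) * O(log n) = O((log n)^2)
Complexity: O((log n)^2)


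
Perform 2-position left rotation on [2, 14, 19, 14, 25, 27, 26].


Left rotate by 2: [19, 14, 25, 27, 26, 2, 14]


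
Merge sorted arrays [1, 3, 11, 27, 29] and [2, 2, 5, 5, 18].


Compare heads, take smaller each step.
Merged: [1, 2, 2, 3, 5, 5, 11, 18, 27, 29]


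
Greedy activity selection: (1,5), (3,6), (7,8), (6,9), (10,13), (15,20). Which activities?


Greedy: pick earliest-ending, then skip overlaps.
Selected (4 activities): [(1, 5), (7, 8), (10, 13), (15, 20)]


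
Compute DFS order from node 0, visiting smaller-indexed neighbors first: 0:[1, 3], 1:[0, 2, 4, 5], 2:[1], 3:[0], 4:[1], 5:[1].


DFS stack-based: start with [0]
Visit order: [0, 1, 2, 4, 5, 3]


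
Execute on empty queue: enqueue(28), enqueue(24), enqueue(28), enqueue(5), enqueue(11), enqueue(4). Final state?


enqueue(28) -> [28]
enqueue(24) -> [28, 24]
enqueue(28) -> [28, 24, 28]
enqueue(5) -> [28, 24, 28, 5]
enqueue(11) -> [28, 24, 28, 5, 11]
enqueue(4) -> [28, 24, 28, 5, 11, 4]
Final queue (front to back): [28, 24, 28, 5, 11, 4]


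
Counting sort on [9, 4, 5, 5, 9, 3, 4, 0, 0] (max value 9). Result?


Count array: [2, 0, 0, 1, 2, 2, 0, 0, 0, 2]
Reconstruct: [0, 0, 3, 4, 4, 5, 5, 9, 9]


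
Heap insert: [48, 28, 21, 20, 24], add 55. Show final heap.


Append 55: [48, 28, 21, 20, 24, 55]
Bubble up: swap idx 5(55) with idx 2(21); swap idx 2(55) with idx 0(48)
Result: [55, 28, 48, 20, 24, 21]


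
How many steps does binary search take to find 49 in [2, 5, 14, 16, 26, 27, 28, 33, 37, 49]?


Search for 49:
[0,9] mid=4 arr[4]=26
[5,9] mid=7 arr[7]=33
[8,9] mid=8 arr[8]=37
[9,9] mid=9 arr[9]=49
Total: 4 comparisons


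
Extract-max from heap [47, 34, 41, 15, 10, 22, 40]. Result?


Max = 47
Replace root with last, heapify down
Resulting heap: [41, 34, 40, 15, 10, 22]


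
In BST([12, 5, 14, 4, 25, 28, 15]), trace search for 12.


BST root = 12
Search for 12: compare at each node
Path: [12]


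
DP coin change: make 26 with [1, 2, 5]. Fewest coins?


dp[0]=0; dp[i]=1+min(dp[i-c] for c in coins)
...dp[21]=5, dp[22]=5, dp[23]=6, dp[24]=6, dp[25]=5, dp[26]=6
Minimum coins for 26 = 6


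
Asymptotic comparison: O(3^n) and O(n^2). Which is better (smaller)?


quadratic grows slower than exponential (base 3)
O(n^2) is asymptotically smaller; O(3^n) grows faster


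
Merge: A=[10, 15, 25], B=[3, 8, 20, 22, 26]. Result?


Compare heads, take smaller each step.
Merged: [3, 8, 10, 15, 20, 22, 25, 26]


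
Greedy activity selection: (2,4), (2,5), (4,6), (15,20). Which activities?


Greedy: pick earliest-ending, then skip overlaps.
Selected (3 activities): [(2, 4), (4, 6), (15, 20)]


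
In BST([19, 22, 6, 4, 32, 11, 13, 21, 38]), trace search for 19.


BST root = 19
Search for 19: compare at each node
Path: [19]


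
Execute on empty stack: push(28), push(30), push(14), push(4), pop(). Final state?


push(28) -> [28]
push(30) -> [28, 30]
push(14) -> [28, 30, 14]
push(4) -> [28, 30, 14, 4]
pop() returns 4 -> [28, 30, 14]
Final stack (bottom to top): [28, 30, 14]


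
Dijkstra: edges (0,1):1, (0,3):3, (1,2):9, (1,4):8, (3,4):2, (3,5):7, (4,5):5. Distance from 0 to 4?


Dijkstra from 0:
Distances: {0: 0, 1: 1, 2: 10, 3: 3, 4: 5, 5: 10}
Shortest distance to 4 = 5, path = [0, 3, 4]


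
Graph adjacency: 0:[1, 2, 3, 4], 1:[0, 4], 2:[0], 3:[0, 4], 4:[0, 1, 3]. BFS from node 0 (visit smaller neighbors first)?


BFS queue: start with [0]
Visit order: [0, 1, 2, 3, 4]


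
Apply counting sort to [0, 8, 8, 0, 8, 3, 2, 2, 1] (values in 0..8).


Count array: [2, 1, 2, 1, 0, 0, 0, 0, 3]
Reconstruct: [0, 0, 1, 2, 2, 3, 8, 8, 8]


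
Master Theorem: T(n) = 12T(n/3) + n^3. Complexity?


a=12, b=3, c=3. log_3(12)=2.262 < c=3. Case 3: O(n^c) = O(n^3)
Complexity: O(n^3)


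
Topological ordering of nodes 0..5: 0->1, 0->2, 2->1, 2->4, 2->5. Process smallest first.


Kahn's algorithm, process smallest node first
Order: [0, 2, 1, 3, 4, 5]


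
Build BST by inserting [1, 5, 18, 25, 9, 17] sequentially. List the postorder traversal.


Root = 1; build tree by BST insertion.
Postorder traversal: [17, 9, 25, 18, 5, 1]


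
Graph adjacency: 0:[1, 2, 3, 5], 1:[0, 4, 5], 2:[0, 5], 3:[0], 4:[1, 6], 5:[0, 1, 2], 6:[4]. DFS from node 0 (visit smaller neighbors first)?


DFS stack-based: start with [0]
Visit order: [0, 1, 4, 6, 5, 2, 3]


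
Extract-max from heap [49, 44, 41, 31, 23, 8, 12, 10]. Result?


Max = 49
Replace root with last, heapify down
Resulting heap: [44, 31, 41, 10, 23, 8, 12]


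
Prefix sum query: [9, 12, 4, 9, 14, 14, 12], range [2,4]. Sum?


Prefix sums: [0, 9, 21, 25, 34, 48, 62, 74]
Sum[2..4] = prefix[5] - prefix[2] = 48 - 21 = 27


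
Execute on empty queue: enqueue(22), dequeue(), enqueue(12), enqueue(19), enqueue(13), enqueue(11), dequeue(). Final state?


enqueue(22) -> [22]
dequeue() returns 22 -> []
enqueue(12) -> [12]
enqueue(19) -> [12, 19]
enqueue(13) -> [12, 19, 13]
enqueue(11) -> [12, 19, 13, 11]
dequeue() returns 12 -> [19, 13, 11]
Final queue (front to back): [19, 13, 11]


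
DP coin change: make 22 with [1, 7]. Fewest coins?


dp[0]=0; dp[i]=1+min(dp[i-c] for c in coins)
...dp[17]=5, dp[18]=6, dp[19]=7, dp[20]=8, dp[21]=3, dp[22]=4
Minimum coins for 22 = 4


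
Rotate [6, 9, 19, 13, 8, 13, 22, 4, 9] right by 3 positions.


Right rotate by 3: [22, 4, 9, 6, 9, 19, 13, 8, 13]


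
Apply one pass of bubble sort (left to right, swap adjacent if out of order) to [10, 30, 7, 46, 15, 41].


After one pass: [10, 7, 30, 15, 41, 46]


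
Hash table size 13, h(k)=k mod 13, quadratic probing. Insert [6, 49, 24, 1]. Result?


Insertions: 6->slot 6; 49->slot 10; 24->slot 11; 1->slot 1
Table: [None, 1, None, None, None, None, 6, None, None, None, 49, 24, None]


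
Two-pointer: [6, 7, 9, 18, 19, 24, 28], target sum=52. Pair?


Two pointers: lo=0, hi=6
Found pair: (24, 28) summing to 52


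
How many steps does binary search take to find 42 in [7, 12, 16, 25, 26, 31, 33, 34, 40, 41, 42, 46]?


Search for 42:
[0,11] mid=5 arr[5]=31
[6,11] mid=8 arr[8]=40
[9,11] mid=10 arr[10]=42
Total: 3 comparisons


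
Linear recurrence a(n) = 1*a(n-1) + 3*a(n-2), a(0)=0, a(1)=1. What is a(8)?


Build bottom-up:
...a(6)=40, a(7)=97, a(8)=1*97+3*40=217


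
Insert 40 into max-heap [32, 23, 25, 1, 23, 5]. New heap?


Append 40: [32, 23, 25, 1, 23, 5, 40]
Bubble up: swap idx 6(40) with idx 2(25); swap idx 2(40) with idx 0(32)
Result: [40, 23, 32, 1, 23, 5, 25]


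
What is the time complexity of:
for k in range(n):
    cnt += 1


Per nesting level: O(n) = O(n)
Complexity: O(n)


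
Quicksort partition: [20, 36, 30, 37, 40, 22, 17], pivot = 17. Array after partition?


Elements <= 17 go left of pivot.
Result: [17, 36, 30, 37, 40, 22, 20], pivot at index 0


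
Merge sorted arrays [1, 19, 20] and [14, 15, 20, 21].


Compare heads, take smaller each step.
Merged: [1, 14, 15, 19, 20, 20, 21]


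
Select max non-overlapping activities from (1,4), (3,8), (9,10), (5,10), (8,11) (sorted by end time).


Greedy: pick earliest-ending, then skip overlaps.
Selected (2 activities): [(1, 4), (9, 10)]


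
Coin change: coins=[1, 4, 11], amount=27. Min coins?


dp[0]=0; dp[i]=1+min(dp[i-c] for c in coins)
...dp[22]=2, dp[23]=3, dp[24]=4, dp[25]=5, dp[26]=3, dp[27]=4
Minimum coins for 27 = 4


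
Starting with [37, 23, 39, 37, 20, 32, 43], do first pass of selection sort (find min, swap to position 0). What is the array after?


After one pass: [20, 23, 39, 37, 37, 32, 43]


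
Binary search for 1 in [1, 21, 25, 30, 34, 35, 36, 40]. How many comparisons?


Search for 1:
[0,7] mid=3 arr[3]=30
[0,2] mid=1 arr[1]=21
[0,0] mid=0 arr[0]=1
Total: 3 comparisons


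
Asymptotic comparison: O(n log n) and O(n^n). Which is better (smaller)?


linearithmic grows slower than n^n
O(n log n) is asymptotically smaller; O(n^n) grows faster


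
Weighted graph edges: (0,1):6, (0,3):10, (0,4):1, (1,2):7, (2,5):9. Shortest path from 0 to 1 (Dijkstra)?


Dijkstra from 0:
Distances: {0: 0, 1: 6, 2: 13, 3: 10, 4: 1, 5: 22}
Shortest distance to 1 = 6, path = [0, 1]


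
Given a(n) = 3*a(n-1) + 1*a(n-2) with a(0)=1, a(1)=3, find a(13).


Build bottom-up:
...a(11)=467280, a(12)=1543321, a(13)=3*1543321+1*467280=5097243


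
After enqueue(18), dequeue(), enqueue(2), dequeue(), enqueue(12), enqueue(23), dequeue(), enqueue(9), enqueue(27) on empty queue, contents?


enqueue(18) -> [18]
dequeue() returns 18 -> []
enqueue(2) -> [2]
dequeue() returns 2 -> []
enqueue(12) -> [12]
enqueue(23) -> [12, 23]
dequeue() returns 12 -> [23]
enqueue(9) -> [23, 9]
enqueue(27) -> [23, 9, 27]
Final queue (front to back): [23, 9, 27]


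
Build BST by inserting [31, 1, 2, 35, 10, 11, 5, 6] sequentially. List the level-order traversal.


Root = 31; build tree by BST insertion.
Level-Order traversal: [31, 1, 35, 2, 10, 5, 11, 6]


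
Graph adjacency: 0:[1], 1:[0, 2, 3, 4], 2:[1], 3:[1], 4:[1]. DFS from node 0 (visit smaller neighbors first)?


DFS stack-based: start with [0]
Visit order: [0, 1, 2, 3, 4]


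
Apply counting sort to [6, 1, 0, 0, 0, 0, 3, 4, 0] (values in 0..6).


Count array: [5, 1, 0, 1, 1, 0, 1]
Reconstruct: [0, 0, 0, 0, 0, 1, 3, 4, 6]


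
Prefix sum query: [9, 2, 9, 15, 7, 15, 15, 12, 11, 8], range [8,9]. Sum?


Prefix sums: [0, 9, 11, 20, 35, 42, 57, 72, 84, 95, 103]
Sum[8..9] = prefix[10] - prefix[8] = 103 - 84 = 19


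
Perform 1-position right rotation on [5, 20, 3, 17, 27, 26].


Right rotate by 1: [26, 5, 20, 3, 17, 27]


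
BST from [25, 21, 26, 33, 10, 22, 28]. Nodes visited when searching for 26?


BST root = 25
Search for 26: compare at each node
Path: [25, 26]


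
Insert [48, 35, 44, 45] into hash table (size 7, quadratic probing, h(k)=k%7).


Insertions: 48->slot 6; 35->slot 0; 44->slot 2; 45->slot 3
Table: [35, None, 44, 45, None, None, 48]


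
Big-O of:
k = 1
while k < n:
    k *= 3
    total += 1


Per nesting level: O(log n) = O(log n)
Complexity: O(log n)


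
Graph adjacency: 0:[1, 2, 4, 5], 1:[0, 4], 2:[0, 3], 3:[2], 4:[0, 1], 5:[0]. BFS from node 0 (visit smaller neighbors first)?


BFS queue: start with [0]
Visit order: [0, 1, 2, 4, 5, 3]


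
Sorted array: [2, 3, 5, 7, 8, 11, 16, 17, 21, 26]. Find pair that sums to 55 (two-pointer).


Two pointers: lo=0, hi=9
No pair sums to 55


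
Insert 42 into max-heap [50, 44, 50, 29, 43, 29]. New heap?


Append 42: [50, 44, 50, 29, 43, 29, 42]
Bubble up: no swaps needed
Result: [50, 44, 50, 29, 43, 29, 42]


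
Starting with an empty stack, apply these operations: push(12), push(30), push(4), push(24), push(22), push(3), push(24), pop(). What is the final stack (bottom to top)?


push(12) -> [12]
push(30) -> [12, 30]
push(4) -> [12, 30, 4]
push(24) -> [12, 30, 4, 24]
push(22) -> [12, 30, 4, 24, 22]
push(3) -> [12, 30, 4, 24, 22, 3]
push(24) -> [12, 30, 4, 24, 22, 3, 24]
pop() returns 24 -> [12, 30, 4, 24, 22, 3]
Final stack (bottom to top): [12, 30, 4, 24, 22, 3]


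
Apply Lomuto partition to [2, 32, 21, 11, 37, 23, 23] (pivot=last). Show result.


Elements <= 23 go left of pivot.
Result: [2, 21, 11, 23, 23, 32, 37], pivot at index 4


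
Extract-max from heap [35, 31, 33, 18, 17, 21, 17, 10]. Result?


Max = 35
Replace root with last, heapify down
Resulting heap: [33, 31, 21, 18, 17, 10, 17]


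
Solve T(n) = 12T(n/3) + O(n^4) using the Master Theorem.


a=12, b=3, c=4. log_3(12)=2.262 < c=4. Case 3: O(n^c) = O(n^4)
Complexity: O(n^4)


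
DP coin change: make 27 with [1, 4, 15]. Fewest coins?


dp[0]=0; dp[i]=1+min(dp[i-c] for c in coins)
...dp[22]=5, dp[23]=3, dp[24]=4, dp[25]=5, dp[26]=6, dp[27]=4
Minimum coins for 27 = 4


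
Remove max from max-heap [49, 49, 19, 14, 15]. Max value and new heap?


Max = 49
Replace root with last, heapify down
Resulting heap: [49, 15, 19, 14]


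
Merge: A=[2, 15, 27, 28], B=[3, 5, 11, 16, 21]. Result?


Compare heads, take smaller each step.
Merged: [2, 3, 5, 11, 15, 16, 21, 27, 28]


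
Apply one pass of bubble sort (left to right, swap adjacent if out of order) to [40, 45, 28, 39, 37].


After one pass: [40, 28, 39, 37, 45]


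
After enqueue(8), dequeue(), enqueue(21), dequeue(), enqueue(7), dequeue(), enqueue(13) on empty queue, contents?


enqueue(8) -> [8]
dequeue() returns 8 -> []
enqueue(21) -> [21]
dequeue() returns 21 -> []
enqueue(7) -> [7]
dequeue() returns 7 -> []
enqueue(13) -> [13]
Final queue (front to back): [13]


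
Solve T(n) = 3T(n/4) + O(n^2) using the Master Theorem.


a=3, b=4, c=2. log_4(3)=0.792 < c=2. Case 3: O(n^c) = O(n^2)
Complexity: O(n^2)


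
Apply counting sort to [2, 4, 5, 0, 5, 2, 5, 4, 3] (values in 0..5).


Count array: [1, 0, 2, 1, 2, 3]
Reconstruct: [0, 2, 2, 3, 4, 4, 5, 5, 5]


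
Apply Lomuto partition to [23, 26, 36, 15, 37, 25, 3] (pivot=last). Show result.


Elements <= 3 go left of pivot.
Result: [3, 26, 36, 15, 37, 25, 23], pivot at index 0


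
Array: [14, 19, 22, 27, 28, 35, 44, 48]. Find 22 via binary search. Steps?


Search for 22:
[0,7] mid=3 arr[3]=27
[0,2] mid=1 arr[1]=19
[2,2] mid=2 arr[2]=22
Total: 3 comparisons


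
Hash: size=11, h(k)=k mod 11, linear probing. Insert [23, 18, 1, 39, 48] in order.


Insertions: 23->slot 1; 18->slot 7; 1->slot 2; 39->slot 6; 48->slot 4
Table: [None, 23, 1, None, 48, None, 39, 18, None, None, None]


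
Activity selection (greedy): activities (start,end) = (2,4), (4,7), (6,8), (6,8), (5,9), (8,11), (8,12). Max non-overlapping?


Greedy: pick earliest-ending, then skip overlaps.
Selected (3 activities): [(2, 4), (4, 7), (8, 11)]


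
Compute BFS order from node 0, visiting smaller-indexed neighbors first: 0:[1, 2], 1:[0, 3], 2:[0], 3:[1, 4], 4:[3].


BFS queue: start with [0]
Visit order: [0, 1, 2, 3, 4]


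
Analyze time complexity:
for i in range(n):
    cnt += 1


Per nesting level: O(n) = O(n)
Complexity: O(n)


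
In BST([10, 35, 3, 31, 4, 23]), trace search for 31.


BST root = 10
Search for 31: compare at each node
Path: [10, 35, 31]


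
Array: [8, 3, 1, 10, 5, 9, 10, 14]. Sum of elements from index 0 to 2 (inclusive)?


Prefix sums: [0, 8, 11, 12, 22, 27, 36, 46, 60]
Sum[0..2] = prefix[3] - prefix[0] = 12 - 0 = 12


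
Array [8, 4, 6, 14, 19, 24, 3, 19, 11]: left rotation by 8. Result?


Left rotate by 8: [11, 8, 4, 6, 14, 19, 24, 3, 19]


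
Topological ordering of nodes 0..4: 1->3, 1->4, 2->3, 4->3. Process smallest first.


Kahn's algorithm, process smallest node first
Order: [0, 1, 2, 4, 3]


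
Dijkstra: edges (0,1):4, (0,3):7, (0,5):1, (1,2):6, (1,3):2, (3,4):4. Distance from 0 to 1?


Dijkstra from 0:
Distances: {0: 0, 1: 4, 2: 10, 3: 6, 4: 10, 5: 1}
Shortest distance to 1 = 4, path = [0, 1]


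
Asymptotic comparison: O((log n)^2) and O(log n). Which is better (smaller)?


logarithmic grows slower than polylogarithmic
O(log n) is asymptotically smaller; O((log n)^2) grows faster


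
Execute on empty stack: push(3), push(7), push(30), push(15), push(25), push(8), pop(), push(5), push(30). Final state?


push(3) -> [3]
push(7) -> [3, 7]
push(30) -> [3, 7, 30]
push(15) -> [3, 7, 30, 15]
push(25) -> [3, 7, 30, 15, 25]
push(8) -> [3, 7, 30, 15, 25, 8]
pop() returns 8 -> [3, 7, 30, 15, 25]
push(5) -> [3, 7, 30, 15, 25, 5]
push(30) -> [3, 7, 30, 15, 25, 5, 30]
Final stack (bottom to top): [3, 7, 30, 15, 25, 5, 30]


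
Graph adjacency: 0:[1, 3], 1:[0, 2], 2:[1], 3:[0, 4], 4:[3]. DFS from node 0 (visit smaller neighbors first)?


DFS stack-based: start with [0]
Visit order: [0, 1, 2, 3, 4]


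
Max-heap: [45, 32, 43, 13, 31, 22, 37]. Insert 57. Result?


Append 57: [45, 32, 43, 13, 31, 22, 37, 57]
Bubble up: swap idx 7(57) with idx 3(13); swap idx 3(57) with idx 1(32); swap idx 1(57) with idx 0(45)
Result: [57, 45, 43, 32, 31, 22, 37, 13]


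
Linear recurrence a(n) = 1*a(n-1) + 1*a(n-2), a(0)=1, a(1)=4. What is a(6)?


Build bottom-up:
...a(4)=14, a(5)=23, a(6)=1*23+1*14=37


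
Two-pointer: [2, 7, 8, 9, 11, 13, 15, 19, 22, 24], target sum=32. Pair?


Two pointers: lo=0, hi=9
Found pair: (8, 24) summing to 32


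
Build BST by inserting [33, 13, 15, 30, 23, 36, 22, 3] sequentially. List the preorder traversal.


Root = 33; build tree by BST insertion.
Preorder traversal: [33, 13, 3, 15, 30, 23, 22, 36]


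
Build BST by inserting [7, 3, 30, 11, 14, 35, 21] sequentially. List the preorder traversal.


Root = 7; build tree by BST insertion.
Preorder traversal: [7, 3, 30, 11, 14, 21, 35]


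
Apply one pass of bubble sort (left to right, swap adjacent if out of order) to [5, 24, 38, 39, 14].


After one pass: [5, 24, 38, 14, 39]


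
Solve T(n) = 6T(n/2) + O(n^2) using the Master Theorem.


a=6, b=2, c=2. log_2(6)=2.585 > c=2. Case 1: O(n^log_b(a)) = O(n^2.585)
Complexity: O(n^2.585)


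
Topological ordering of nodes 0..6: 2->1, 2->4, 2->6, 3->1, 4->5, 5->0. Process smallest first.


Kahn's algorithm, process smallest node first
Order: [2, 3, 1, 4, 5, 0, 6]


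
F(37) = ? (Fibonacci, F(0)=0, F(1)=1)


F(n)=F(n-1)+F(n-2)
...F(35)=9227465, F(36)=14930352, F(37)=24157817


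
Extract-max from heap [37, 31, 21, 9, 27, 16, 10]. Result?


Max = 37
Replace root with last, heapify down
Resulting heap: [31, 27, 21, 9, 10, 16]


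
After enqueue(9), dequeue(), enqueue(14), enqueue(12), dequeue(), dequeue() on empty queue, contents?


enqueue(9) -> [9]
dequeue() returns 9 -> []
enqueue(14) -> [14]
enqueue(12) -> [14, 12]
dequeue() returns 14 -> [12]
dequeue() returns 12 -> []
Final queue (front to back): []


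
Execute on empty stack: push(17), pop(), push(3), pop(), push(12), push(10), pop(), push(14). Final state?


push(17) -> [17]
pop() returns 17 -> []
push(3) -> [3]
pop() returns 3 -> []
push(12) -> [12]
push(10) -> [12, 10]
pop() returns 10 -> [12]
push(14) -> [12, 14]
Final stack (bottom to top): [12, 14]


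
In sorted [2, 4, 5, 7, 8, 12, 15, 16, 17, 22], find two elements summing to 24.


Two pointers: lo=0, hi=9
Found pair: (2, 22) summing to 24


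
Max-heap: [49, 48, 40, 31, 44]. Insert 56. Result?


Append 56: [49, 48, 40, 31, 44, 56]
Bubble up: swap idx 5(56) with idx 2(40); swap idx 2(56) with idx 0(49)
Result: [56, 48, 49, 31, 44, 40]


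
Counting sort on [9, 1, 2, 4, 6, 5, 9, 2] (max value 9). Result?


Count array: [0, 1, 2, 0, 1, 1, 1, 0, 0, 2]
Reconstruct: [1, 2, 2, 4, 5, 6, 9, 9]


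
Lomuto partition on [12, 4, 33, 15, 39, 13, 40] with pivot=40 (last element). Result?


Elements <= 40 go left of pivot.
Result: [12, 4, 33, 15, 39, 13, 40], pivot at index 6


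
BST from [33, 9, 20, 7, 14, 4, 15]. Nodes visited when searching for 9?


BST root = 33
Search for 9: compare at each node
Path: [33, 9]


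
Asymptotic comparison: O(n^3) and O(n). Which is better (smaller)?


linear grows slower than cubic
O(n) is asymptotically smaller; O(n^3) grows faster


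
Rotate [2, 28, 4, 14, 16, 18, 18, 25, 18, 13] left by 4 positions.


Left rotate by 4: [16, 18, 18, 25, 18, 13, 2, 28, 4, 14]


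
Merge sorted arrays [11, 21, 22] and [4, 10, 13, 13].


Compare heads, take smaller each step.
Merged: [4, 10, 11, 13, 13, 21, 22]


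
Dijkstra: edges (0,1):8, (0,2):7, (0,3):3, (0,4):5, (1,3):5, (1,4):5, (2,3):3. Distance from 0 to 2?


Dijkstra from 0:
Distances: {0: 0, 1: 8, 2: 6, 3: 3, 4: 5}
Shortest distance to 2 = 6, path = [0, 3, 2]


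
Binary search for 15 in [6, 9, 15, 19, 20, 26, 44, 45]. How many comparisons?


Search for 15:
[0,7] mid=3 arr[3]=19
[0,2] mid=1 arr[1]=9
[2,2] mid=2 arr[2]=15
Total: 3 comparisons


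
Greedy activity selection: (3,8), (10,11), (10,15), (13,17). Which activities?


Greedy: pick earliest-ending, then skip overlaps.
Selected (3 activities): [(3, 8), (10, 11), (13, 17)]


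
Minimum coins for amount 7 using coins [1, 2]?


dp[0]=0; dp[i]=1+min(dp[i-c] for c in coins)
...dp[2]=1, dp[3]=2, dp[4]=2, dp[5]=3, dp[6]=3, dp[7]=4
Minimum coins for 7 = 4


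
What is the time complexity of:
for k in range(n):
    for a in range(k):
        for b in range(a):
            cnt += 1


Per nesting level: O(n) * O(n) [triangular over k] * O(n) [triangular over a] = O(n^3)
Complexity: O(n^3)


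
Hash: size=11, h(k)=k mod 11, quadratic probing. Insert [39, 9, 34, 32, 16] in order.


Insertions: 39->slot 6; 9->slot 9; 34->slot 1; 32->slot 10; 16->slot 5
Table: [None, 34, None, None, None, 16, 39, None, None, 9, 32]


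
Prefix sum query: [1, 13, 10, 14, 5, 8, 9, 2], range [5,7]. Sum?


Prefix sums: [0, 1, 14, 24, 38, 43, 51, 60, 62]
Sum[5..7] = prefix[8] - prefix[5] = 62 - 43 = 19


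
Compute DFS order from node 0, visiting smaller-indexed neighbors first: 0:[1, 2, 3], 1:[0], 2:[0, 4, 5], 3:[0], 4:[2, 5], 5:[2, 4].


DFS stack-based: start with [0]
Visit order: [0, 1, 2, 4, 5, 3]
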